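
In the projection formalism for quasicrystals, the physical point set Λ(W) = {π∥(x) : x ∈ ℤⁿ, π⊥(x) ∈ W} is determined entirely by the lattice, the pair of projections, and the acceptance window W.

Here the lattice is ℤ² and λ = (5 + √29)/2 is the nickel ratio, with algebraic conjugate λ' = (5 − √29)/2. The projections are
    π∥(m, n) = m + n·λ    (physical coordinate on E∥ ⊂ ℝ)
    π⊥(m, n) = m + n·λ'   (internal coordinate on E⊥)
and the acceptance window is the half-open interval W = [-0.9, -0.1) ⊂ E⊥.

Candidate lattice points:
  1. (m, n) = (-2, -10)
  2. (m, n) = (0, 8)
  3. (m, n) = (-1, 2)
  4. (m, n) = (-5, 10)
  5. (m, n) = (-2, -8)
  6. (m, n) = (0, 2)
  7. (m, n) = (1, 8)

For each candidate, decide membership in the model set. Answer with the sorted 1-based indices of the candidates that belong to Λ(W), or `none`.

5, 6, 7

Numerically λ ≈ 5.19258 and λ' = −1/λ ≈ -0.19258.
[1] lift (-2,-10): star map gives -0.07418; window check -0.9 ≤ -0.07418 < -0.1 is false → out
[2] lift (0,8): star map gives -1.54066; window check -0.9 ≤ -1.54066 < -0.1 is false → out
[3] lift (-1,2): star map gives -1.38516; window check -0.9 ≤ -1.38516 < -0.1 is false → out
[4] lift (-5,10): star map gives -6.92582; window check -0.9 ≤ -6.92582 < -0.1 is false → out
[5] lift (-2,-8): star map gives -0.45934; window check -0.9 ≤ -0.45934 < -0.1 is true → IN Λ
[6] lift (0,2): star map gives -0.38516; window check -0.9 ≤ -0.38516 < -0.1 is true → IN Λ
[7] lift (1,8): star map gives -0.54066; window check -0.9 ≤ -0.54066 < -0.1 is true → IN Λ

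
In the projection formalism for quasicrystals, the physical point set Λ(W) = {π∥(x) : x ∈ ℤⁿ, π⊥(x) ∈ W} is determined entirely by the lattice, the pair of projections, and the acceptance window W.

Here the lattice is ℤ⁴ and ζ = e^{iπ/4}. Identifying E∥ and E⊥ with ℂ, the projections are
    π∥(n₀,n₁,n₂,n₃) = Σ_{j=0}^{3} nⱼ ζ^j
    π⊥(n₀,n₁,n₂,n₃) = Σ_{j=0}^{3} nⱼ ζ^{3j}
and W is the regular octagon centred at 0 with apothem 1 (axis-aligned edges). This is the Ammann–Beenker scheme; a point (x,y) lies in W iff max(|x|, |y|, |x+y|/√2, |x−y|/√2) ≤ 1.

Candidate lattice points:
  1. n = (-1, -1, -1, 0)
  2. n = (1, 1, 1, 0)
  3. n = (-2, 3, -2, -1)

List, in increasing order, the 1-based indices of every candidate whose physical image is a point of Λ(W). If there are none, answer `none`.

With ζ = e^{iπ/4} the internal vectors are ζ^0,ζ^3,ζ^6,ζ^9.
candidate 1: n = (-1, -1, -1, 0) → π⊥ ≈ (-0.292893, +0.292893); max(|x|,|y|,|x±y|/√2) = 0.414214 ≤ 1 ⇒ ∈ W
candidate 2: n = (1, 1, 1, 0) → π⊥ ≈ (+0.292893, -0.292893); max(|x|,|y|,|x±y|/√2) = 0.414214 ≤ 1 ⇒ ∈ W
candidate 3: n = (-2, 3, -2, -1) → π⊥ ≈ (-4.828427, +3.414214); max(|x|,|y|,|x±y|/√2) = 5.828427 > 1 ⇒ ∉ W

1, 2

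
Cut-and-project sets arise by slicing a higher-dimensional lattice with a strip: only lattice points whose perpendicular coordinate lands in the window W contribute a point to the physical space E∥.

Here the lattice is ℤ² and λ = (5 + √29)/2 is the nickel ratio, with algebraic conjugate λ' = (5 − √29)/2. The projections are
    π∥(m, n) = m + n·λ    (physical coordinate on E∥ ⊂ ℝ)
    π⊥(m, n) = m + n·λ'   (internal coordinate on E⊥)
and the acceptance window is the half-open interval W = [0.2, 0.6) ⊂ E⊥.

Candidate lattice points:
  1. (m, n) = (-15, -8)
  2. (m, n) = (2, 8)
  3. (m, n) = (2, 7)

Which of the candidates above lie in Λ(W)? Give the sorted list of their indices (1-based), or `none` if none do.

2

λ' = (5−√29)/2 ≈ -0.1926.
#1 (-15,-8): internal coord -15 + (-8)·λ' = -13.4593; -13.4593 ∉ [0.2, 0.6) → out
#2 (2,8): internal coord 2 + (8)·λ' = +0.4593; +0.4593 ∈ [0.2, 0.6) → IN Λ
#3 (2,7): internal coord 2 + (7)·λ' = +0.6519; +0.6519 ∉ [0.2, 0.6) → out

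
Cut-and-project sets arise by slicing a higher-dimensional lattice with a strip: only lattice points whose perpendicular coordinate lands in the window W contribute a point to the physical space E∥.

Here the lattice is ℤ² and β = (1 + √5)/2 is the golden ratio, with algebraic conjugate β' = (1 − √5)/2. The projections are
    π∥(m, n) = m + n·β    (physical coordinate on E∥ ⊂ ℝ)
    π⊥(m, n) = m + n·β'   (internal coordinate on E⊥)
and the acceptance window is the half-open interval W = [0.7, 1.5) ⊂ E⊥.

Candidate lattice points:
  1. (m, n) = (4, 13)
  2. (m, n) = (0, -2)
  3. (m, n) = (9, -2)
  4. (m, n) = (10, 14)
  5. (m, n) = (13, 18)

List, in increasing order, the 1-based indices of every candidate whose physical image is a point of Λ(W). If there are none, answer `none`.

Compute β' = (1−√5)/2 = -0.61803, so π⊥(m,n) = m -0.61803·n.
candidate 1: (m,n)=(4,13) → π∥ = 4+13·β ≈ 25.03444, π⊥ = 4+13·β' ≈ -4.03444 ∉ [0.7, 1.5) ⇒ out
candidate 2: (m,n)=(0,-2) → π∥ = 0-2·β ≈ -3.23607, π⊥ = 0-2·β' ≈ 1.23607 ∈ [0.7, 1.5) ⇒ IN Λ
candidate 3: (m,n)=(9,-2) → π∥ = 9-2·β ≈ 5.76393, π⊥ = 9-2·β' ≈ 10.23607 ∉ [0.7, 1.5) ⇒ out
candidate 4: (m,n)=(10,14) → π∥ = 10+14·β ≈ 32.65248, π⊥ = 10+14·β' ≈ 1.34752 ∈ [0.7, 1.5) ⇒ IN Λ
candidate 5: (m,n)=(13,18) → π∥ = 13+18·β ≈ 42.12461, π⊥ = 13+18·β' ≈ 1.87539 ∉ [0.7, 1.5) ⇒ out

2, 4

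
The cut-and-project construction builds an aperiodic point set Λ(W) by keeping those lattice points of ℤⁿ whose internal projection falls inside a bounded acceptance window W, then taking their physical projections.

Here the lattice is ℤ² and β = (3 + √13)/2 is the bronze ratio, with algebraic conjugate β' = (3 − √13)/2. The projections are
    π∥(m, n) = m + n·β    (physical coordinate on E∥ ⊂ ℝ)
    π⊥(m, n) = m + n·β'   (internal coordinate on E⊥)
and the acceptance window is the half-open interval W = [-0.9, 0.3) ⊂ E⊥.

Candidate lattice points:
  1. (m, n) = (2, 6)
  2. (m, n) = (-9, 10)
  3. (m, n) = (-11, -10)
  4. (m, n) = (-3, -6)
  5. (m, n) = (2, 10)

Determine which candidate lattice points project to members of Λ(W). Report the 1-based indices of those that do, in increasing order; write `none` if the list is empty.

1

β' = (3−√13)/2 ≈ -0.30278.
[1] lift (2,6): star map gives 0.18335; window check -0.9 ≤ 0.18335 < 0.3 is true → IN Λ
[2] lift (-9,10): star map gives -12.02776; window check -0.9 ≤ -12.02776 < 0.3 is false → out
[3] lift (-11,-10): star map gives -7.97224; window check -0.9 ≤ -7.97224 < 0.3 is false → out
[4] lift (-3,-6): star map gives -1.18335; window check -0.9 ≤ -1.18335 < 0.3 is false → out
[5] lift (2,10): star map gives -1.02776; window check -0.9 ≤ -1.02776 < 0.3 is false → out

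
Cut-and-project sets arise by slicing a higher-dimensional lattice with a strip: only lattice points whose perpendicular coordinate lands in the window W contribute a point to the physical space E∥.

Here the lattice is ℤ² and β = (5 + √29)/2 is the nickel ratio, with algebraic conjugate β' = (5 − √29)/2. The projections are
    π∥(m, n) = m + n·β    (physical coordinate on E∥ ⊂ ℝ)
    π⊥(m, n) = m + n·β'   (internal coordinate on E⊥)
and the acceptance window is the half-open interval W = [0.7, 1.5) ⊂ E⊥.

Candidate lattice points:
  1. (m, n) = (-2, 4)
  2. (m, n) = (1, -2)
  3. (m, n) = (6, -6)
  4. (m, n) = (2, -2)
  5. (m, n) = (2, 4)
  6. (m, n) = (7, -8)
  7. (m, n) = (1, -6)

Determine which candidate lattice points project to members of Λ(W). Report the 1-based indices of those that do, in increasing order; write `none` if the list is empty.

2, 5

Compute β' = (5−√29)/2 = -0.192582, so π⊥(m,n) = m -0.192582·n.
#1 (-2,4): internal coord -2 + (4)·β' = -2.770330; -2.770330 ∉ [0.7, 1.5) → out
#2 (1,-2): internal coord 1 + (-2)·β' = +1.385165; +1.385165 ∈ [0.7, 1.5) → IN Λ
#3 (6,-6): internal coord 6 + (-6)·β' = +7.155494; +7.155494 ∉ [0.7, 1.5) → out
#4 (2,-2): internal coord 2 + (-2)·β' = +2.385165; +2.385165 ∉ [0.7, 1.5) → out
#5 (2,4): internal coord 2 + (4)·β' = +1.229670; +1.229670 ∈ [0.7, 1.5) → IN Λ
#6 (7,-8): internal coord 7 + (-8)·β' = +8.540659; +8.540659 ∉ [0.7, 1.5) → out
#7 (1,-6): internal coord 1 + (-6)·β' = +2.155494; +2.155494 ∉ [0.7, 1.5) → out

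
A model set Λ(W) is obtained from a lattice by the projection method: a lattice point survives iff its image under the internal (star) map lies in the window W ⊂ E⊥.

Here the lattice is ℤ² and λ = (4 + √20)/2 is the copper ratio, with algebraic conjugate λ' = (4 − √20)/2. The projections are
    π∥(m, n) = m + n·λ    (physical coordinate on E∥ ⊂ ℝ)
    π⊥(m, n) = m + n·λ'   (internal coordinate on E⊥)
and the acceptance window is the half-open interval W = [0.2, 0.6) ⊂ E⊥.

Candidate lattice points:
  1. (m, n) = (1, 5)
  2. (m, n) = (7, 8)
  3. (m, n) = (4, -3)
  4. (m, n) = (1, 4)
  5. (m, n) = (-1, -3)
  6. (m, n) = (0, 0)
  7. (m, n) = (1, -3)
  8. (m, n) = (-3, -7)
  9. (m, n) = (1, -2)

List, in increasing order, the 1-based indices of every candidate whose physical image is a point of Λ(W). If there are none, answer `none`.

Numerically λ ≈ 4.23607 and λ' = −1/λ ≈ -0.23607.
[1] lift (1,5): star map gives -0.18034; window check 0.2 ≤ -0.18034 < 0.6 is false → out
[2] lift (7,8): star map gives 5.11146; window check 0.2 ≤ 5.11146 < 0.6 is false → out
[3] lift (4,-3): star map gives 4.70820; window check 0.2 ≤ 4.70820 < 0.6 is false → out
[4] lift (1,4): star map gives 0.05573; window check 0.2 ≤ 0.05573 < 0.6 is false → out
[5] lift (-1,-3): star map gives -0.29180; window check 0.2 ≤ -0.29180 < 0.6 is false → out
[6] lift (0,0): star map gives 0.00000; window check 0.2 ≤ 0.00000 < 0.6 is false → out
[7] lift (1,-3): star map gives 1.70820; window check 0.2 ≤ 1.70820 < 0.6 is false → out
[8] lift (-3,-7): star map gives -1.34752; window check 0.2 ≤ -1.34752 < 0.6 is false → out
[9] lift (1,-2): star map gives 1.47214; window check 0.2 ≤ 1.47214 < 0.6 is false → out

none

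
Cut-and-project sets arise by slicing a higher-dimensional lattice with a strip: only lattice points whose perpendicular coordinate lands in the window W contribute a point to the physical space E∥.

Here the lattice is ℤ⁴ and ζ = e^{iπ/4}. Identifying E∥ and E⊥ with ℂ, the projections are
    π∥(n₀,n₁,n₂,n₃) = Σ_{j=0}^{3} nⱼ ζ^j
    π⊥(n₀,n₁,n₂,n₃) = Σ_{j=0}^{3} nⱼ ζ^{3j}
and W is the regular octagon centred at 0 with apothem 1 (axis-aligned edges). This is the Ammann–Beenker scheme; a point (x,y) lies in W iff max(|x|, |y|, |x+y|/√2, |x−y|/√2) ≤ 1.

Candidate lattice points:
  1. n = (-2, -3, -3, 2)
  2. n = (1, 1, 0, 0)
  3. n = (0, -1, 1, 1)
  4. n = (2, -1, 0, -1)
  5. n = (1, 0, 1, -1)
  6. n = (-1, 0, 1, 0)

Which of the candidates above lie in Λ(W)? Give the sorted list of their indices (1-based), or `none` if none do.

2

π⊥(n) = n₀ + n₁ζ³ + n₂ζ⁶ + n₃ζ⁹ where ζ = e^{iπ/4}.
candidate 1: n = (-2, -3, -3, 2) → π⊥ ≈ (+1.5355, +2.2929); max(|x|,|y|,|x±y|/√2) = 2.7071 > 1 ⇒ ∉ W
candidate 2: n = (1, 1, 0, 0) → π⊥ ≈ (+0.2929, +0.7071); max(|x|,|y|,|x±y|/√2) = 0.7071 ≤ 1 ⇒ ∈ W
candidate 3: n = (0, -1, 1, 1) → π⊥ ≈ (+1.4142, -1.0000); max(|x|,|y|,|x±y|/√2) = 1.7071 > 1 ⇒ ∉ W
candidate 4: n = (2, -1, 0, -1) → π⊥ ≈ (+2.0000, -1.4142); max(|x|,|y|,|x±y|/√2) = 2.4142 > 1 ⇒ ∉ W
candidate 5: n = (1, 0, 1, -1) → π⊥ ≈ (+0.2929, -1.7071); max(|x|,|y|,|x±y|/√2) = 1.7071 > 1 ⇒ ∉ W
candidate 6: n = (-1, 0, 1, 0) → π⊥ ≈ (-1.0000, -1.0000); max(|x|,|y|,|x±y|/√2) = 1.4142 > 1 ⇒ ∉ W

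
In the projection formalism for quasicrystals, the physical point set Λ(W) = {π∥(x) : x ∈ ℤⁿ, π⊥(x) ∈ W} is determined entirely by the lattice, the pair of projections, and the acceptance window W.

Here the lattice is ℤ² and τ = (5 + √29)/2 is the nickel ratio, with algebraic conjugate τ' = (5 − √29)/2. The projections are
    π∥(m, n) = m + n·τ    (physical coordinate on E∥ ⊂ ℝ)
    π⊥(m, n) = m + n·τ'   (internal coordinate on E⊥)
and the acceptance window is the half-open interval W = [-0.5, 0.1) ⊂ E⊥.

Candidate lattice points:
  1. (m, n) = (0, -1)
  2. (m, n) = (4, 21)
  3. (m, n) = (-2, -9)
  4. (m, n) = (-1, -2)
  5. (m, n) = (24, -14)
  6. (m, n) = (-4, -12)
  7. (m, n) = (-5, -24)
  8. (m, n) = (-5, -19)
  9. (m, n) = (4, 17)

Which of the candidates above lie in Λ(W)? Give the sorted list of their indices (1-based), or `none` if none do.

Compute τ' = (5−√29)/2 = -0.192582, so π⊥(m,n) = m -0.192582·n.
#1 (0,-1): internal coord 0 + (-1)·τ' = +0.192582; +0.192582 ∉ [-0.5, 0.1) → out
#2 (4,21): internal coord 4 + (21)·τ' = -0.044230; -0.044230 ∈ [-0.5, 0.1) → IN Λ
#3 (-2,-9): internal coord -2 + (-9)·τ' = -0.266758; -0.266758 ∈ [-0.5, 0.1) → IN Λ
#4 (-1,-2): internal coord -1 + (-2)·τ' = -0.614835; -0.614835 ∉ [-0.5, 0.1) → out
#5 (24,-14): internal coord 24 + (-14)·τ' = +26.696154; +26.696154 ∉ [-0.5, 0.1) → out
#6 (-4,-12): internal coord -4 + (-12)·τ' = -1.689011; -1.689011 ∉ [-0.5, 0.1) → out
#7 (-5,-24): internal coord -5 + (-24)·τ' = -0.378022; -0.378022 ∈ [-0.5, 0.1) → IN Λ
#8 (-5,-19): internal coord -5 + (-19)·τ' = -1.340934; -1.340934 ∉ [-0.5, 0.1) → out
#9 (4,17): internal coord 4 + (17)·τ' = +0.726099; +0.726099 ∉ [-0.5, 0.1) → out

2, 3, 7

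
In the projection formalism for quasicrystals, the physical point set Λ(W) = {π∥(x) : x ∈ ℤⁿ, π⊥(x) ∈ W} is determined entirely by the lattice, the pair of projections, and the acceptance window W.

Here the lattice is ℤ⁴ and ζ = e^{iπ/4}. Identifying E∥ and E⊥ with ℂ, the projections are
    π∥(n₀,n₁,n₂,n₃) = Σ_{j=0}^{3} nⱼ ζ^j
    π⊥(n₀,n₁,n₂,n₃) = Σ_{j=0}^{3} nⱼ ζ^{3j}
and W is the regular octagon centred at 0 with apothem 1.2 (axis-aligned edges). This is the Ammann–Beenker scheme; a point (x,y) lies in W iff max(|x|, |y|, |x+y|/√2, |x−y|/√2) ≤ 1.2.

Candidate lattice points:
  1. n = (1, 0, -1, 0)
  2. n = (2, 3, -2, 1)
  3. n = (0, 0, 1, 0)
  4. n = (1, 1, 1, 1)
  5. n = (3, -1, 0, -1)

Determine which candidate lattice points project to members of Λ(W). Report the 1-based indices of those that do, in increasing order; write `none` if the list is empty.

With ζ = e^{iπ/4} the internal vectors are ζ^0,ζ^3,ζ^6,ζ^9.
candidate 1: n = (1, 0, -1, 0) → π⊥ ≈ (+1.00000, +1.00000); max(|x|,|y|,|x±y|/√2) = 1.41421 > 1.2 ⇒ ∉ W
candidate 2: n = (2, 3, -2, 1) → π⊥ ≈ (+0.58579, +4.82843); max(|x|,|y|,|x±y|/√2) = 4.82843 > 1.2 ⇒ ∉ W
candidate 3: n = (0, 0, 1, 0) → π⊥ ≈ (+0.00000, -1.00000); max(|x|,|y|,|x±y|/√2) = 1.00000 ≤ 1.2 ⇒ ∈ W
candidate 4: n = (1, 1, 1, 1) → π⊥ ≈ (+1.00000, +0.41421); max(|x|,|y|,|x±y|/√2) = 1.00000 ≤ 1.2 ⇒ ∈ W
candidate 5: n = (3, -1, 0, -1) → π⊥ ≈ (+3.00000, -1.41421); max(|x|,|y|,|x±y|/√2) = 3.12132 > 1.2 ⇒ ∉ W

3, 4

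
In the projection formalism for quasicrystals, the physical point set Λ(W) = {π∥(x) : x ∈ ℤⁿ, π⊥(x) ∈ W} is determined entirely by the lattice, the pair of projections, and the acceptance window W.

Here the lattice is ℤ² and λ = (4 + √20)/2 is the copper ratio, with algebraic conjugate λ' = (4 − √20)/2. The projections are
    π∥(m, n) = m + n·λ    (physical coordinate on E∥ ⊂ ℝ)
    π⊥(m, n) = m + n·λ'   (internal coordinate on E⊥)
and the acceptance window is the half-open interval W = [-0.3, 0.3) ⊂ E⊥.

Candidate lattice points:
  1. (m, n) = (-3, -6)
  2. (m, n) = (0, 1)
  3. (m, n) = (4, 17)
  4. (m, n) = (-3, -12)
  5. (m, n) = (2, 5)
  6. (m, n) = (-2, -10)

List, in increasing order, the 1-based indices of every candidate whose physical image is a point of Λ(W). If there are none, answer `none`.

2, 3, 4

λ' = (4−√20)/2 ≈ -0.23607.
[1] lift (-3,-6): star map gives -1.58359; window check -0.3 ≤ -1.58359 < 0.3 is false → out
[2] lift (0,1): star map gives -0.23607; window check -0.3 ≤ -0.23607 < 0.3 is true → IN Λ
[3] lift (4,17): star map gives -0.01316; window check -0.3 ≤ -0.01316 < 0.3 is true → IN Λ
[4] lift (-3,-12): star map gives -0.16718; window check -0.3 ≤ -0.16718 < 0.3 is true → IN Λ
[5] lift (2,5): star map gives 0.81966; window check -0.3 ≤ 0.81966 < 0.3 is false → out
[6] lift (-2,-10): star map gives 0.36068; window check -0.3 ≤ 0.36068 < 0.3 is false → out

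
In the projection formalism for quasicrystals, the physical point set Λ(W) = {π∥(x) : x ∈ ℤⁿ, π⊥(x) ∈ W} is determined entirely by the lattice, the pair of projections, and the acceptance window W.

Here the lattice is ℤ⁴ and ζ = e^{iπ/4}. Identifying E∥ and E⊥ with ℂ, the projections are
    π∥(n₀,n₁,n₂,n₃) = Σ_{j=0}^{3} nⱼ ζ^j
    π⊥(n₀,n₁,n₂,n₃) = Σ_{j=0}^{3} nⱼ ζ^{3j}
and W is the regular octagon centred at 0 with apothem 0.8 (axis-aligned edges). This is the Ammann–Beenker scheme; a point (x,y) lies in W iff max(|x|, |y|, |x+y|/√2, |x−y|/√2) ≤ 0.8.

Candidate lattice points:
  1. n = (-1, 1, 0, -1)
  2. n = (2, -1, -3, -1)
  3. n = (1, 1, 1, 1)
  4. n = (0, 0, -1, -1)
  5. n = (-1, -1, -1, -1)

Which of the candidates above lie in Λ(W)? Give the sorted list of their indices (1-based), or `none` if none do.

π⊥(n) = n₀ + n₁ζ³ + n₂ζ⁶ + n₃ζ⁹ where ζ = e^{iπ/4}.
candidate 1: n = (-1, 1, 0, -1) → π⊥ ≈ (-2.41421, +0.00000); max(|x|,|y|,|x±y|/√2) = 2.41421 > 0.8 ⇒ ∉ W
candidate 2: n = (2, -1, -3, -1) → π⊥ ≈ (+2.00000, +1.58579); max(|x|,|y|,|x±y|/√2) = 2.53553 > 0.8 ⇒ ∉ W
candidate 3: n = (1, 1, 1, 1) → π⊥ ≈ (+1.00000, +0.41421); max(|x|,|y|,|x±y|/√2) = 1.00000 > 0.8 ⇒ ∉ W
candidate 4: n = (0, 0, -1, -1) → π⊥ ≈ (-0.70711, +0.29289); max(|x|,|y|,|x±y|/√2) = 0.70711 ≤ 0.8 ⇒ ∈ W
candidate 5: n = (-1, -1, -1, -1) → π⊥ ≈ (-1.00000, -0.41421); max(|x|,|y|,|x±y|/√2) = 1.00000 > 0.8 ⇒ ∉ W

4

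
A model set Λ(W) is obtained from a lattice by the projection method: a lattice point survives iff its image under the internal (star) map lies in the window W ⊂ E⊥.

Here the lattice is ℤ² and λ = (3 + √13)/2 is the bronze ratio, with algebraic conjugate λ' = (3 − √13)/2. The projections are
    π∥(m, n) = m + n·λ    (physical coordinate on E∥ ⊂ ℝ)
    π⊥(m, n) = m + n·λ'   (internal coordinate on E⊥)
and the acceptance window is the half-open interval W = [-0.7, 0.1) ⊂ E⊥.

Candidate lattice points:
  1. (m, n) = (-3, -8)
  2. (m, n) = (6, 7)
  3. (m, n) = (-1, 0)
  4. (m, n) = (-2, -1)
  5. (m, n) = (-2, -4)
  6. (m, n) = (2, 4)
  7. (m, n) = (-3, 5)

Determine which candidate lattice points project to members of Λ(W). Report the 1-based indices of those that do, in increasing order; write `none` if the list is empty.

1

λ' = (3−√13)/2 ≈ -0.30278.
candidate 1: (m,n)=(-3,-8) → π∥ = -3-8·λ ≈ -29.42221, π⊥ = -3-8·λ' ≈ -0.57779 ∈ [-0.7, 0.1) ⇒ IN Λ
candidate 2: (m,n)=(6,7) → π∥ = 6+7·λ ≈ 29.11943, π⊥ = 6+7·λ' ≈ 3.88057 ∉ [-0.7, 0.1) ⇒ out
candidate 3: (m,n)=(-1,0) → π∥ = -1+0·λ ≈ -1.00000, π⊥ = -1+0·λ' ≈ -1.00000 ∉ [-0.7, 0.1) ⇒ out
candidate 4: (m,n)=(-2,-1) → π∥ = -2-1·λ ≈ -5.30278, π⊥ = -2-1·λ' ≈ -1.69722 ∉ [-0.7, 0.1) ⇒ out
candidate 5: (m,n)=(-2,-4) → π∥ = -2-4·λ ≈ -15.21110, π⊥ = -2-4·λ' ≈ -0.78890 ∉ [-0.7, 0.1) ⇒ out
candidate 6: (m,n)=(2,4) → π∥ = 2+4·λ ≈ 15.21110, π⊥ = 2+4·λ' ≈ 0.78890 ∉ [-0.7, 0.1) ⇒ out
candidate 7: (m,n)=(-3,5) → π∥ = -3+5·λ ≈ 13.51388, π⊥ = -3+5·λ' ≈ -4.51388 ∉ [-0.7, 0.1) ⇒ out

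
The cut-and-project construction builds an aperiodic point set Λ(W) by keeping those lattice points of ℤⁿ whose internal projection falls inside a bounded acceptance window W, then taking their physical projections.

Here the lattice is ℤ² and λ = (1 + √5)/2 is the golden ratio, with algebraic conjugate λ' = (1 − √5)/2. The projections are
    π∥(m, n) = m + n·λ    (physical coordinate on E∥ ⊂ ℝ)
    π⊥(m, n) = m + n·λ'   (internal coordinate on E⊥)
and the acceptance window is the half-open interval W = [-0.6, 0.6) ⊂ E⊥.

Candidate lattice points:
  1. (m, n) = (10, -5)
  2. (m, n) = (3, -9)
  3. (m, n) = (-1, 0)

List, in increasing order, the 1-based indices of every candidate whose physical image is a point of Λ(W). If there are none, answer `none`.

none

Numerically λ ≈ 1.618034 and λ' = −1/λ ≈ -0.618034.
candidate 1: (m,n)=(10,-5) → π∥ = 10-5·λ ≈ 1.909830, π⊥ = 10-5·λ' ≈ 13.090170 ∉ [-0.6, 0.6) ⇒ out
candidate 2: (m,n)=(3,-9) → π∥ = 3-9·λ ≈ -11.562306, π⊥ = 3-9·λ' ≈ 8.562306 ∉ [-0.6, 0.6) ⇒ out
candidate 3: (m,n)=(-1,0) → π∥ = -1+0·λ ≈ -1.000000, π⊥ = -1+0·λ' ≈ -1.000000 ∉ [-0.6, 0.6) ⇒ out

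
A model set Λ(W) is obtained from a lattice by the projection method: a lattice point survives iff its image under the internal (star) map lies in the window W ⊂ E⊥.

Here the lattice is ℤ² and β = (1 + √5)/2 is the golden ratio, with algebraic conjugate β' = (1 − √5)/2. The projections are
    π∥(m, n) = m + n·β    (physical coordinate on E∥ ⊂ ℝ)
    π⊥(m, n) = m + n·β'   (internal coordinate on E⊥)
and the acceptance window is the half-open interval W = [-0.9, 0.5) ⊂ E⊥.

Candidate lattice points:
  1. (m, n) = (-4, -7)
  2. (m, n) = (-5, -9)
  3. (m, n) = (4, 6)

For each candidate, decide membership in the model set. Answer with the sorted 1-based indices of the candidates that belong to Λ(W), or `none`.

Compute β' = (1−√5)/2 = -0.618034, so π⊥(m,n) = m -0.618034·n.
#1 (-4,-7): internal coord -4 + (-7)·β' = +0.326238; +0.326238 ∈ [-0.9, 0.5) → IN Λ
#2 (-5,-9): internal coord -5 + (-9)·β' = +0.562306; +0.562306 ∉ [-0.9, 0.5) → out
#3 (4,6): internal coord 4 + (6)·β' = +0.291796; +0.291796 ∈ [-0.9, 0.5) → IN Λ

1, 3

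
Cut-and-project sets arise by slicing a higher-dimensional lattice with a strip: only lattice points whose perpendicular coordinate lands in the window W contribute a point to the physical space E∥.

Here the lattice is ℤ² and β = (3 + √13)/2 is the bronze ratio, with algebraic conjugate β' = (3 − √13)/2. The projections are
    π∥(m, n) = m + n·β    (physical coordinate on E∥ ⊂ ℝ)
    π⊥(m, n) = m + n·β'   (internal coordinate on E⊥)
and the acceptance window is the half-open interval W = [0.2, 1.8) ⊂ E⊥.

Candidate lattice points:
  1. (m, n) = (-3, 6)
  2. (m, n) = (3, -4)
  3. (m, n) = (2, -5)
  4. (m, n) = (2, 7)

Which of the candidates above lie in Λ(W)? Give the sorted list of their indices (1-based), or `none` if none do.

none

β' = (3−√13)/2 ≈ -0.30278.
candidate 1: (m,n)=(-3,6) → π∥ = -3+6·β ≈ 16.81665, π⊥ = -3+6·β' ≈ -4.81665 ∉ [0.2, 1.8) ⇒ out
candidate 2: (m,n)=(3,-4) → π∥ = 3-4·β ≈ -10.21110, π⊥ = 3-4·β' ≈ 4.21110 ∉ [0.2, 1.8) ⇒ out
candidate 3: (m,n)=(2,-5) → π∥ = 2-5·β ≈ -14.51388, π⊥ = 2-5·β' ≈ 3.51388 ∉ [0.2, 1.8) ⇒ out
candidate 4: (m,n)=(2,7) → π∥ = 2+7·β ≈ 25.11943, π⊥ = 2+7·β' ≈ -0.11943 ∉ [0.2, 1.8) ⇒ out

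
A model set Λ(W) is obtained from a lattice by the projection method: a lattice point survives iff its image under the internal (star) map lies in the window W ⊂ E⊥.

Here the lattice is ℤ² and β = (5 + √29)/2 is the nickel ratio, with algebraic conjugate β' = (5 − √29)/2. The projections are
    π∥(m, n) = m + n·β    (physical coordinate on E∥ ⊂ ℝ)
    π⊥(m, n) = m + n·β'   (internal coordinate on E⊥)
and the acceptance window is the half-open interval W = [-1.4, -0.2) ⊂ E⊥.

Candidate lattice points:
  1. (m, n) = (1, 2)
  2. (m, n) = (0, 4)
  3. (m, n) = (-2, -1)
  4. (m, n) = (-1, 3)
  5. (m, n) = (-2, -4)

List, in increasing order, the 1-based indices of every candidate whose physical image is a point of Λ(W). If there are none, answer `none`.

2, 5

Numerically β ≈ 5.1926 and β' = −1/β ≈ -0.1926.
#1 (1,2): internal coord 1 + (2)·β' = +0.6148; +0.6148 ∉ [-1.4, -0.2) → out
#2 (0,4): internal coord 0 + (4)·β' = -0.7703; -0.7703 ∈ [-1.4, -0.2) → IN Λ
#3 (-2,-1): internal coord -2 + (-1)·β' = -1.8074; -1.8074 ∉ [-1.4, -0.2) → out
#4 (-1,3): internal coord -1 + (3)·β' = -1.5777; -1.5777 ∉ [-1.4, -0.2) → out
#5 (-2,-4): internal coord -2 + (-4)·β' = -1.2297; -1.2297 ∈ [-1.4, -0.2) → IN Λ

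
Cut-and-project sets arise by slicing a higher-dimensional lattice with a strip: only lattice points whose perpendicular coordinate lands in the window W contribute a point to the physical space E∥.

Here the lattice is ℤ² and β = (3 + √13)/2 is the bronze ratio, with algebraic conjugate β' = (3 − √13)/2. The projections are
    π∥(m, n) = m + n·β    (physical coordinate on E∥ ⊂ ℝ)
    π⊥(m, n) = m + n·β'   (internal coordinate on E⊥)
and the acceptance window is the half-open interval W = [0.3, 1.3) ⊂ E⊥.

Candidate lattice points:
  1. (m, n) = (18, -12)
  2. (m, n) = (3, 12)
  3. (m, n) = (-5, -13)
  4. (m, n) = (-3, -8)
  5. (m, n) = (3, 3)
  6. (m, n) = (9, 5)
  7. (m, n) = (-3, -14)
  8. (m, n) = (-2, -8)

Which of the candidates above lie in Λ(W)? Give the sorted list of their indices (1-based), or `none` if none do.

Numerically β ≈ 3.3028 and β' = −1/β ≈ -0.3028.
candidate 1: (m,n)=(18,-12) → π∥ = 18-12·β ≈ -21.6333, π⊥ = 18-12·β' ≈ 21.6333 ∉ [0.3, 1.3) ⇒ out
candidate 2: (m,n)=(3,12) → π∥ = 3+12·β ≈ 42.6333, π⊥ = 3+12·β' ≈ -0.6333 ∉ [0.3, 1.3) ⇒ out
candidate 3: (m,n)=(-5,-13) → π∥ = -5-13·β ≈ -47.9361, π⊥ = -5-13·β' ≈ -1.0639 ∉ [0.3, 1.3) ⇒ out
candidate 4: (m,n)=(-3,-8) → π∥ = -3-8·β ≈ -29.4222, π⊥ = -3-8·β' ≈ -0.5778 ∉ [0.3, 1.3) ⇒ out
candidate 5: (m,n)=(3,3) → π∥ = 3+3·β ≈ 12.9083, π⊥ = 3+3·β' ≈ 2.0917 ∉ [0.3, 1.3) ⇒ out
candidate 6: (m,n)=(9,5) → π∥ = 9+5·β ≈ 25.5139, π⊥ = 9+5·β' ≈ 7.4861 ∉ [0.3, 1.3) ⇒ out
candidate 7: (m,n)=(-3,-14) → π∥ = -3-14·β ≈ -49.2389, π⊥ = -3-14·β' ≈ 1.2389 ∈ [0.3, 1.3) ⇒ IN Λ
candidate 8: (m,n)=(-2,-8) → π∥ = -2-8·β ≈ -28.4222, π⊥ = -2-8·β' ≈ 0.4222 ∈ [0.3, 1.3) ⇒ IN Λ

7, 8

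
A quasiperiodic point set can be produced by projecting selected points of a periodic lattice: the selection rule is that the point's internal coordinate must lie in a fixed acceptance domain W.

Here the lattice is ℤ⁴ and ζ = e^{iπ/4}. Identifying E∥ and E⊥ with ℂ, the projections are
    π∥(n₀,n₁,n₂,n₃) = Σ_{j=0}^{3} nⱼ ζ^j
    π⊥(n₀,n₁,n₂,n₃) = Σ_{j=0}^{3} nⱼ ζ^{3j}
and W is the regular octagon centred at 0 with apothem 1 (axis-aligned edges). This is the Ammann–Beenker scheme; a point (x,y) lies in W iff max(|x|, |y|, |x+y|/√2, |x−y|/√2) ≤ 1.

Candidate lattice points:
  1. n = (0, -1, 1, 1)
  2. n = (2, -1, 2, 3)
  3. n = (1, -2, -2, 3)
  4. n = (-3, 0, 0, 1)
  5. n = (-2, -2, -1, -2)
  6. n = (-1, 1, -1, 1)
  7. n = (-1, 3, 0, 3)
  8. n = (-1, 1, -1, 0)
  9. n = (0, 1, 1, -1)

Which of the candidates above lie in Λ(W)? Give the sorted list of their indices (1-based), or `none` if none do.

With ζ = e^{iπ/4} the internal vectors are ζ^0,ζ^3,ζ^6,ζ^9.
candidate 1: n = (0, -1, 1, 1) → π⊥ ≈ (+1.4142, -1.0000); max(|x|,|y|,|x±y|/√2) = 1.7071 > 1 ⇒ ∉ W
candidate 2: n = (2, -1, 2, 3) → π⊥ ≈ (+4.8284, -0.5858); max(|x|,|y|,|x±y|/√2) = 4.8284 > 1 ⇒ ∉ W
candidate 3: n = (1, -2, -2, 3) → π⊥ ≈ (+4.5355, +2.7071); max(|x|,|y|,|x±y|/√2) = 5.1213 > 1 ⇒ ∉ W
candidate 4: n = (-3, 0, 0, 1) → π⊥ ≈ (-2.2929, +0.7071); max(|x|,|y|,|x±y|/√2) = 2.2929 > 1 ⇒ ∉ W
candidate 5: n = (-2, -2, -1, -2) → π⊥ ≈ (-2.0000, -1.8284); max(|x|,|y|,|x±y|/√2) = 2.7071 > 1 ⇒ ∉ W
candidate 6: n = (-1, 1, -1, 1) → π⊥ ≈ (-1.0000, +2.4142); max(|x|,|y|,|x±y|/√2) = 2.4142 > 1 ⇒ ∉ W
candidate 7: n = (-1, 3, 0, 3) → π⊥ ≈ (-1.0000, +4.2426); max(|x|,|y|,|x±y|/√2) = 4.2426 > 1 ⇒ ∉ W
candidate 8: n = (-1, 1, -1, 0) → π⊥ ≈ (-1.7071, +1.7071); max(|x|,|y|,|x±y|/√2) = 2.4142 > 1 ⇒ ∉ W
candidate 9: n = (0, 1, 1, -1) → π⊥ ≈ (-1.4142, -1.0000); max(|x|,|y|,|x±y|/√2) = 1.7071 > 1 ⇒ ∉ W

none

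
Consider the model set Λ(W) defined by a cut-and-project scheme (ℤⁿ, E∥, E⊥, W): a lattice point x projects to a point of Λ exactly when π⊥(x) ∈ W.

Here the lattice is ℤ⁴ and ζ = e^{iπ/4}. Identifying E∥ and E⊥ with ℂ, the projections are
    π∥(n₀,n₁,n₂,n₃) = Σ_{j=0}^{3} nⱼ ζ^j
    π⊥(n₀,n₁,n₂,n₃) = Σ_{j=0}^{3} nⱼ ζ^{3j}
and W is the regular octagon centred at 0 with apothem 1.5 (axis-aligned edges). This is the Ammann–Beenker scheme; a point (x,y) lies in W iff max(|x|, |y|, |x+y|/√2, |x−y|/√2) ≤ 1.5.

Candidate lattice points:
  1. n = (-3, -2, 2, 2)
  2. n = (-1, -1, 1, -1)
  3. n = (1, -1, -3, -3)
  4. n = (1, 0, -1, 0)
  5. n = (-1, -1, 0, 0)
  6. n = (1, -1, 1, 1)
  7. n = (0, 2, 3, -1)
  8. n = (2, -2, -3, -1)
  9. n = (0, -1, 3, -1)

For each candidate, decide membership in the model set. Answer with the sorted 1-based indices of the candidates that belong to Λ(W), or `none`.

π⊥(n) = n₀ + n₁ζ³ + n₂ζ⁶ + n₃ζ⁹ where ζ = e^{iπ/4}.
candidate 1: n = (-3, -2, 2, 2) → π⊥ ≈ (-0.17157, -2.00000); max(|x|,|y|,|x±y|/√2) = 2.00000 > 1.5 ⇒ ∉ W
candidate 2: n = (-1, -1, 1, -1) → π⊥ ≈ (-1.00000, -2.41421); max(|x|,|y|,|x±y|/√2) = 2.41421 > 1.5 ⇒ ∉ W
candidate 3: n = (1, -1, -3, -3) → π⊥ ≈ (-0.41421, +0.17157); max(|x|,|y|,|x±y|/√2) = 0.41421 ≤ 1.5 ⇒ ∈ W
candidate 4: n = (1, 0, -1, 0) → π⊥ ≈ (+1.00000, +1.00000); max(|x|,|y|,|x±y|/√2) = 1.41421 ≤ 1.5 ⇒ ∈ W
candidate 5: n = (-1, -1, 0, 0) → π⊥ ≈ (-0.29289, -0.70711); max(|x|,|y|,|x±y|/√2) = 0.70711 ≤ 1.5 ⇒ ∈ W
candidate 6: n = (1, -1, 1, 1) → π⊥ ≈ (+2.41421, -1.00000); max(|x|,|y|,|x±y|/√2) = 2.41421 > 1.5 ⇒ ∉ W
candidate 7: n = (0, 2, 3, -1) → π⊥ ≈ (-2.12132, -2.29289); max(|x|,|y|,|x±y|/√2) = 3.12132 > 1.5 ⇒ ∉ W
candidate 8: n = (2, -2, -3, -1) → π⊥ ≈ (+2.70711, +0.87868); max(|x|,|y|,|x±y|/√2) = 2.70711 > 1.5 ⇒ ∉ W
candidate 9: n = (0, -1, 3, -1) → π⊥ ≈ (+0.00000, -4.41421); max(|x|,|y|,|x±y|/√2) = 4.41421 > 1.5 ⇒ ∉ W

3, 4, 5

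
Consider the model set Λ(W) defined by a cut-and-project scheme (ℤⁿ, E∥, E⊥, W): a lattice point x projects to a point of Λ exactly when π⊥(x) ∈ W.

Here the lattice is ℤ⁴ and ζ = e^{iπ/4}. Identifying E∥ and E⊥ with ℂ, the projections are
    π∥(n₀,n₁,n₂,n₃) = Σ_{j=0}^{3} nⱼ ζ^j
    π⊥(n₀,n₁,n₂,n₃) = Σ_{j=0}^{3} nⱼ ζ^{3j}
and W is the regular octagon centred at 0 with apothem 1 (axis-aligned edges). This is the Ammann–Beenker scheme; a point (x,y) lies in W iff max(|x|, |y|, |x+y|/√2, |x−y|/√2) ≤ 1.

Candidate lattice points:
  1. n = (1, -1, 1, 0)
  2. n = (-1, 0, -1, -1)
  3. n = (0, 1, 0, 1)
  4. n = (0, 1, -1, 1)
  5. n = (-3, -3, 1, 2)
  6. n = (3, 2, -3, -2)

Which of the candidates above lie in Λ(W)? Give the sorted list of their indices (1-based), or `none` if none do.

π⊥(n) = n₀ + n₁ζ³ + n₂ζ⁶ + n₃ζ⁹ where ζ = e^{iπ/4}.
#1 (1, -1, 1, 0): internal (1.707107, -1.707107); octagon support 2.414214 vs apothem 1 → ∉ W
#2 (-1, 0, -1, -1): internal (-1.707107, 0.292893); octagon support 1.707107 vs apothem 1 → ∉ W
#3 (0, 1, 0, 1): internal (0.000000, 1.414214); octagon support 1.414214 vs apothem 1 → ∉ W
#4 (0, 1, -1, 1): internal (0.000000, 2.414214); octagon support 2.414214 vs apothem 1 → ∉ W
#5 (-3, -3, 1, 2): internal (0.535534, -1.707107); octagon support 1.707107 vs apothem 1 → ∉ W
#6 (3, 2, -3, -2): internal (0.171573, 3.000000); octagon support 3.000000 vs apothem 1 → ∉ W

none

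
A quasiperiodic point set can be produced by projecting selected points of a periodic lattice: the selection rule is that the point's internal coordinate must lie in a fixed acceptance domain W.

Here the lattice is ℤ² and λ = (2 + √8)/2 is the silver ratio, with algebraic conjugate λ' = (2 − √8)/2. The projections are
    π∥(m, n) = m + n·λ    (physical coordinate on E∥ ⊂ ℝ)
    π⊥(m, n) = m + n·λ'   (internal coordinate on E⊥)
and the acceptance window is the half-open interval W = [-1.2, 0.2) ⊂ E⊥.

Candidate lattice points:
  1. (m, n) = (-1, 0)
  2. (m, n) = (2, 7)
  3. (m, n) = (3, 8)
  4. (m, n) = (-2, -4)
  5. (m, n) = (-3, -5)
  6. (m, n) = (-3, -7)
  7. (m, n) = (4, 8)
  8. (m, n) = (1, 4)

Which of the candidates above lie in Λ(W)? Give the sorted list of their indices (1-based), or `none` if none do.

1, 2, 3, 4, 5, 6, 8

Numerically λ ≈ 2.4142 and λ' = −1/λ ≈ -0.4142.
#1 (-1,0): internal coord -1 + (0)·λ' = -1.0000; -1.0000 ∈ [-1.2, 0.2) → IN Λ
#2 (2,7): internal coord 2 + (7)·λ' = -0.8995; -0.8995 ∈ [-1.2, 0.2) → IN Λ
#3 (3,8): internal coord 3 + (8)·λ' = -0.3137; -0.3137 ∈ [-1.2, 0.2) → IN Λ
#4 (-2,-4): internal coord -2 + (-4)·λ' = -0.3431; -0.3431 ∈ [-1.2, 0.2) → IN Λ
#5 (-3,-5): internal coord -3 + (-5)·λ' = -0.9289; -0.9289 ∈ [-1.2, 0.2) → IN Λ
#6 (-3,-7): internal coord -3 + (-7)·λ' = -0.1005; -0.1005 ∈ [-1.2, 0.2) → IN Λ
#7 (4,8): internal coord 4 + (8)·λ' = +0.6863; +0.6863 ∉ [-1.2, 0.2) → out
#8 (1,4): internal coord 1 + (4)·λ' = -0.6569; -0.6569 ∈ [-1.2, 0.2) → IN Λ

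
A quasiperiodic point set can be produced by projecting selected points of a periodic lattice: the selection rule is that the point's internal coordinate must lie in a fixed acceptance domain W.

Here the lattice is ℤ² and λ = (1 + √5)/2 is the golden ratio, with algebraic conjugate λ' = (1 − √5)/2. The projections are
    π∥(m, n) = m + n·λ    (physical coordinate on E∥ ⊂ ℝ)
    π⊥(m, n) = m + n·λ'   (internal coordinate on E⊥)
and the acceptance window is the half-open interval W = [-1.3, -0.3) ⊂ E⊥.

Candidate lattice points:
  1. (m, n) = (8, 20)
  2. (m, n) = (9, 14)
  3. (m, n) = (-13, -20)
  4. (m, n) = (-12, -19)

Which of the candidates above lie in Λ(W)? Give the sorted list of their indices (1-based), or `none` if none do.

3

λ' = (1−√5)/2 ≈ -0.618034.
[1] lift (8,20): star map gives -4.360680; window check -1.3 ≤ -4.360680 < -0.3 is false → out
[2] lift (9,14): star map gives 0.347524; window check -1.3 ≤ 0.347524 < -0.3 is false → out
[3] lift (-13,-20): star map gives -0.639320; window check -1.3 ≤ -0.639320 < -0.3 is true → IN Λ
[4] lift (-12,-19): star map gives -0.257354; window check -1.3 ≤ -0.257354 < -0.3 is false → out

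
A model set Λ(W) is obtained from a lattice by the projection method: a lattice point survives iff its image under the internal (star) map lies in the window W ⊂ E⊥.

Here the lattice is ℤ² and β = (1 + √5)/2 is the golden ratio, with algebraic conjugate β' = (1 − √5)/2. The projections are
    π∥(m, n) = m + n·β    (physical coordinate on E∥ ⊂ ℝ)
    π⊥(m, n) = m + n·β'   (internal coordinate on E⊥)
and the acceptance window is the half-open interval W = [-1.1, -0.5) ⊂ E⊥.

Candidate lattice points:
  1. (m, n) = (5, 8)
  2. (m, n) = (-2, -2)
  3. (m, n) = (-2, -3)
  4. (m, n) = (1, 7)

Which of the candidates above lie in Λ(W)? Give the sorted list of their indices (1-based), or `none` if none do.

2

Compute β' = (1−√5)/2 = -0.61803, so π⊥(m,n) = m -0.61803·n.
candidate 1: (m,n)=(5,8) → π∥ = 5+8·β ≈ 17.94427, π⊥ = 5+8·β' ≈ 0.05573 ∉ [-1.1, -0.5) ⇒ out
candidate 2: (m,n)=(-2,-2) → π∥ = -2-2·β ≈ -5.23607, π⊥ = -2-2·β' ≈ -0.76393 ∈ [-1.1, -0.5) ⇒ IN Λ
candidate 3: (m,n)=(-2,-3) → π∥ = -2-3·β ≈ -6.85410, π⊥ = -2-3·β' ≈ -0.14590 ∉ [-1.1, -0.5) ⇒ out
candidate 4: (m,n)=(1,7) → π∥ = 1+7·β ≈ 12.32624, π⊥ = 1+7·β' ≈ -3.32624 ∉ [-1.1, -0.5) ⇒ out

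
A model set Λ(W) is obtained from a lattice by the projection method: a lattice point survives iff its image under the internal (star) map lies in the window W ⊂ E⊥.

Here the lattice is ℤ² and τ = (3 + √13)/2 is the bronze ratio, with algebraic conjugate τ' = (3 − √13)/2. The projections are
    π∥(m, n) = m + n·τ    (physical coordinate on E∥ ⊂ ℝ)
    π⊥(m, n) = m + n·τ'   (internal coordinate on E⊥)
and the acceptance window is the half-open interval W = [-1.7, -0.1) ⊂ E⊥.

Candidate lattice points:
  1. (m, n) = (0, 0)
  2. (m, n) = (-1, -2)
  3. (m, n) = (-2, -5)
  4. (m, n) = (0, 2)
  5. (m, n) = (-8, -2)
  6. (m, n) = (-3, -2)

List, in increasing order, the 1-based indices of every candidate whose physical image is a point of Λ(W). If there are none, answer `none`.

Compute τ' = (3−√13)/2 = -0.30278, so π⊥(m,n) = m -0.30278·n.
[1] lift (0,0): star map gives 0.00000; window check -1.7 ≤ 0.00000 < -0.1 is false → out
[2] lift (-1,-2): star map gives -0.39445; window check -1.7 ≤ -0.39445 < -0.1 is true → IN Λ
[3] lift (-2,-5): star map gives -0.48612; window check -1.7 ≤ -0.48612 < -0.1 is true → IN Λ
[4] lift (0,2): star map gives -0.60555; window check -1.7 ≤ -0.60555 < -0.1 is true → IN Λ
[5] lift (-8,-2): star map gives -7.39445; window check -1.7 ≤ -7.39445 < -0.1 is false → out
[6] lift (-3,-2): star map gives -2.39445; window check -1.7 ≤ -2.39445 < -0.1 is false → out

2, 3, 4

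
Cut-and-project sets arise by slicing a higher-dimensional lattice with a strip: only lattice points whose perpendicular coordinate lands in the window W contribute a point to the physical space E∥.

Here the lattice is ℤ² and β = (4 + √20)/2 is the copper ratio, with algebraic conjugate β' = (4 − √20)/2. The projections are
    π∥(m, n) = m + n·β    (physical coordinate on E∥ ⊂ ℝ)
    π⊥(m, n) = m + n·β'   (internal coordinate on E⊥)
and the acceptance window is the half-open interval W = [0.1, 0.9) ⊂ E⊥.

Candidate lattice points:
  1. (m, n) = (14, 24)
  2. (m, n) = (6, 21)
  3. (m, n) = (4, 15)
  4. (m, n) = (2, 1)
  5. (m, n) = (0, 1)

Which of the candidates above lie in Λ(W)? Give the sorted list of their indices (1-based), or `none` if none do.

3

β' = (4−√20)/2 ≈ -0.23607.
#1 (14,24): internal coord 14 + (24)·β' = +8.33437; +8.33437 ∉ [0.1, 0.9) → out
#2 (6,21): internal coord 6 + (21)·β' = +1.04257; +1.04257 ∉ [0.1, 0.9) → out
#3 (4,15): internal coord 4 + (15)·β' = +0.45898; +0.45898 ∈ [0.1, 0.9) → IN Λ
#4 (2,1): internal coord 2 + (1)·β' = +1.76393; +1.76393 ∉ [0.1, 0.9) → out
#5 (0,1): internal coord 0 + (1)·β' = -0.23607; -0.23607 ∉ [0.1, 0.9) → out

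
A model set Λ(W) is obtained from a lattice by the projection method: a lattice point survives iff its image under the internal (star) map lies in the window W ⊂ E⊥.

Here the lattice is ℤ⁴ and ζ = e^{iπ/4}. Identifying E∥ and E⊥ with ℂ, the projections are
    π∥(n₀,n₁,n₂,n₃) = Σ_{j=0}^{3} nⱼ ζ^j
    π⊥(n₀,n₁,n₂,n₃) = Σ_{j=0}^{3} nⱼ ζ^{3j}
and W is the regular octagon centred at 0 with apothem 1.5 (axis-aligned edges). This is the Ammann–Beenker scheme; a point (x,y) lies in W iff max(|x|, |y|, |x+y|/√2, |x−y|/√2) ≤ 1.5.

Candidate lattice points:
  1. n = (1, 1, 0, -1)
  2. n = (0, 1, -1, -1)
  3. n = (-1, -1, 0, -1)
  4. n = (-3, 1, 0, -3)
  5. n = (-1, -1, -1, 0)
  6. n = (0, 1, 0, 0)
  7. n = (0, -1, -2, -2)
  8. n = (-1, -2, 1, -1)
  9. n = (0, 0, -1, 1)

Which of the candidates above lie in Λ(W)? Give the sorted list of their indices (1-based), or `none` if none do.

1, 5, 6, 7

With ζ = e^{iπ/4} the internal vectors are ζ^0,ζ^3,ζ^6,ζ^9.
#1 (1, 1, 0, -1): internal (-0.414214, 0.000000); octagon support 0.414214 vs apothem 1.5 → ∈ W
#2 (0, 1, -1, -1): internal (-1.414214, 1.000000); octagon support 1.707107 vs apothem 1.5 → ∉ W
#3 (-1, -1, 0, -1): internal (-1.000000, -1.414214); octagon support 1.707107 vs apothem 1.5 → ∉ W
#4 (-3, 1, 0, -3): internal (-5.828427, -1.414214); octagon support 5.828427 vs apothem 1.5 → ∉ W
#5 (-1, -1, -1, 0): internal (-0.292893, 0.292893); octagon support 0.414214 vs apothem 1.5 → ∈ W
#6 (0, 1, 0, 0): internal (-0.707107, 0.707107); octagon support 1.000000 vs apothem 1.5 → ∈ W
#7 (0, -1, -2, -2): internal (-0.707107, -0.121320); octagon support 0.707107 vs apothem 1.5 → ∈ W
#8 (-1, -2, 1, -1): internal (-0.292893, -3.121320); octagon support 3.121320 vs apothem 1.5 → ∉ W
#9 (0, 0, -1, 1): internal (0.707107, 1.707107); octagon support 1.707107 vs apothem 1.5 → ∉ W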